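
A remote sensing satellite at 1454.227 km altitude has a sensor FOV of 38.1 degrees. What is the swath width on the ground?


FOV = 38.1 deg = 0.6649704 rad
swath = 2 * alt * tan(FOV/2) = 2 * 1454.227 * tan(0.3324852)
swath = 2 * 1454.227 * 0.345304
swath = 1004.3009 km

1004.3009 km


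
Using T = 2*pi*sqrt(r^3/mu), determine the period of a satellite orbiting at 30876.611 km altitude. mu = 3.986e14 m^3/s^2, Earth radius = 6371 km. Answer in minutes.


r = 37247.6110 km = 3.7247611e+07 m
T = 2*pi*sqrt(r^3/mu) = 2*pi*sqrt(5.1676759e+22 / 3.986e14)
T = 71541.6341 s = 1192.3606 min

1192.3606 minutes


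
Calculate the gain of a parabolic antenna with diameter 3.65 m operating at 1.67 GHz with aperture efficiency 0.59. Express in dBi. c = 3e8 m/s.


lambda = c/f = 3e8 / 1.67e+09 = 0.1796407 m
G = eta*(pi*D/lambda)^2 = 0.59*(pi*3.65/0.1796407)^2
G = 2403.9638 (linear)
G = 10*log10(2403.9638) = 33.8093 dBi

33.8093 dBi


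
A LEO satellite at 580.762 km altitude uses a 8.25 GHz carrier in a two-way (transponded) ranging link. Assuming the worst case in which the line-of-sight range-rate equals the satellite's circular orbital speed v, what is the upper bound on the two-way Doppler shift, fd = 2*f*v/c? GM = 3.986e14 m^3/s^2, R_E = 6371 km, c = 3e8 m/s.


r = 6.951762e+06 m
v = sqrt(mu/r) = 7572.1847 m/s (worst-case radial velocity)
f = 8.25 GHz = 8.25e+09 Hz
fd = 2*f*v/c = 2*8.25e+09*7572.1847/3.0e+08
fd = 416470.1593 Hz

416470.1593 Hz


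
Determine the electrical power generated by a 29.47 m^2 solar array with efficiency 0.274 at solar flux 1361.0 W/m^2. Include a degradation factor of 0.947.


P = area * eta * S * degradation
P = 29.47 * 0.274 * 1361.0 * 0.947
P = 10407.3175 W

10407.3175 W


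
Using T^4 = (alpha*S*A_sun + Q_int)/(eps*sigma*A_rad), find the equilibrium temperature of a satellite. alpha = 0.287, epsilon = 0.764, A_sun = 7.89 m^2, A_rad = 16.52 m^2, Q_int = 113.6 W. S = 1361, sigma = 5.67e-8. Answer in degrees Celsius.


Numerator = alpha*S*A_sun + Q_int = 0.287*1361*7.89 + 113.6 = 3195.4892 W
Denominator = eps*sigma*A_rad = 0.764*5.67e-8*16.52 = 7.1562658e-07 W/K^4
T^4 = 4.4653026e+09 K^4
T = 258.5013 K = -14.6487 C

-14.6487 degrees Celsius


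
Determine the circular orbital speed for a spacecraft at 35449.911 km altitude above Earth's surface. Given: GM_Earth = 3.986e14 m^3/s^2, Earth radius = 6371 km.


r = R_E + alt = 6371.0 + 35449.911 = 41820.9110 km = 4.1820911e+07 m
v = sqrt(mu/r) = sqrt(3.986e14 / 4.1820911e+07) = 3087.2507 m/s = 3.0873 km/s

3.0873 km/s


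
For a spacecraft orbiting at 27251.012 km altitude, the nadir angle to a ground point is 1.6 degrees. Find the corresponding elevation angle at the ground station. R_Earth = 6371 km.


r = R_E + alt = 33622.0120 km
Law of sines in the satellite / Earth-center / ground-point triangle:
  sin(nadir)/R_E = sin(90 + el)/r  =>  cos(el) = (r/R_E)*sin(nadir)
cos(el) = (33622.0120 / 6371.0000) * sin(1.6 deg) = 0.1473523
el = arccos(0.1473523) = 81.5265 deg
(Earth-central angle = 90 - nadir - el = 6.8735 deg)

81.5265 degrees


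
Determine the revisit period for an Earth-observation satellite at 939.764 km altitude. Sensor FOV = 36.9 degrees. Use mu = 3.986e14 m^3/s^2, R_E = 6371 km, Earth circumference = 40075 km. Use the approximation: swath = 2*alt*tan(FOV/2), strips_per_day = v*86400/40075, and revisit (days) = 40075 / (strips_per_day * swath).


swath = 2*939.764*tan(0.3220132) = 627.0580 km
v = sqrt(mu/r) = 7383.9248 m/s = 7.3839 km/s
strips/day = v*86400/40075 = 7.3839*86400/40075 = 15.9194
coverage/day = strips * swath = 15.9194 * 627.0580 = 9982.4047 km
revisit = 40075 / 9982.4047 = 4.0146 days

4.0146 days


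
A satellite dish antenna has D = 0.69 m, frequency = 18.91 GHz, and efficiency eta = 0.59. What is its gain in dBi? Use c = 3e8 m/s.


lambda = c/f = 3e8 / 1.891e+10 = 0.01586462 m
G = eta*(pi*D/lambda)^2 = 0.59*(pi*0.69/0.01586462)^2
G = 11015.1518 (linear)
G = 10*log10(11015.1518) = 40.4199 dBi

40.4199 dBi


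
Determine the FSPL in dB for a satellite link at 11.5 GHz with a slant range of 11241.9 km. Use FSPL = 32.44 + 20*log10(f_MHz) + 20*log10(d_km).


f = 11.5 GHz = 11500.0000 MHz
d = 11241.9 km
FSPL = 32.44 + 20*log10(11500.0000) + 20*log10(11241.9)
FSPL = 32.44 + 81.2140 + 81.0168
FSPL = 194.6708 dB

194.6708 dB


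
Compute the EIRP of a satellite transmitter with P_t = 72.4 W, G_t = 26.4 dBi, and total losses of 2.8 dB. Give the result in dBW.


Pt = 72.4 W = 18.5974 dBW
EIRP = Pt_dBW + Gt - losses = 18.5974 + 26.4 - 2.8 = 42.1974 dBW

42.1974 dBW


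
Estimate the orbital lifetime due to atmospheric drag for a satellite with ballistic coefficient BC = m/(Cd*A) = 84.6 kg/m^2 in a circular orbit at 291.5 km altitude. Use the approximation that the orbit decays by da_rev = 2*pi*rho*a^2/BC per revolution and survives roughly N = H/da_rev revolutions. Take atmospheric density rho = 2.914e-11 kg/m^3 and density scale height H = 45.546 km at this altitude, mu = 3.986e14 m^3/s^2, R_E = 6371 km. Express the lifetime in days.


a = R_E + alt = 6662.5000 km = 6.6625e+06 m
da_rev = 2*pi*rho*a^2/BC = 2*pi*2.914e-11*(6.6625e+06)^2/84.6 = 96.066838 m per revolution
N = H/da_rev = 45546.0000 m / 96.066838 m = 474.1074 revolutions
P = 2*pi*sqrt(a^3/mu) = 5412.1155 s
lifetime = N*P = 474.1074 * 5412.1155 = 2.5659241e+06 s = 29.6982 days

29.6982 days


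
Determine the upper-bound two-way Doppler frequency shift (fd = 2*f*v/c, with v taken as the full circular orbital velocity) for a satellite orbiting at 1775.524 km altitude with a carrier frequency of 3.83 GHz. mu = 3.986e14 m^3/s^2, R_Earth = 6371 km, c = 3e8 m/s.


r = 8.146524e+06 m
v = sqrt(mu/r) = 6994.9156 m/s (worst-case radial velocity)
f = 3.83 GHz = 3.83e+09 Hz
fd = 2*f*v/c = 2*3.83e+09*6994.9156/3.0e+08
fd = 178603.5108 Hz

178603.5108 Hz


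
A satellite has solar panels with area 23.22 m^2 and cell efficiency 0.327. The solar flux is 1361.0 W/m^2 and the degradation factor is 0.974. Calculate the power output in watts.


P = area * eta * S * degradation
P = 23.22 * 0.327 * 1361.0 * 0.974
P = 10065.3076 W

10065.3076 W


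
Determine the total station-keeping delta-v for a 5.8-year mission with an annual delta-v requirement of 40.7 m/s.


dV = rate * years = 40.7 * 5.8
dV = 236.0600 m/s

236.0600 m/s


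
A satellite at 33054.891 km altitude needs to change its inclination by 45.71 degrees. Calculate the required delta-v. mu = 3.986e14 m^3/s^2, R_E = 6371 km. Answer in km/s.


r = 39425.8910 km = 3.9425891e+07 m
V = sqrt(mu/r) = 3179.6395 m/s
di = 45.71 deg = 0.79779 rad
dV = 2*V*sin(di/2) = 2*3179.6395*sin(0.398895)
dV = 2469.9461 m/s = 2.4699 km/s

2.4699 km/s


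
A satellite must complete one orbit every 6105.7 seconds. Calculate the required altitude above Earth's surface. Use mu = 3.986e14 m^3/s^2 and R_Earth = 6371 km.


T = 6105.7 s
r = (mu*T^2/(4*pi^2))^(1/3) = (3.986e14 * 6105.7^2 / (4*pi^2))^(1/3)
r = 7.2202044e+06 m = 7220.2044 km
alt = r - R_E = 7220.2044 - 6371 = 849.2044 km

849.2044 km


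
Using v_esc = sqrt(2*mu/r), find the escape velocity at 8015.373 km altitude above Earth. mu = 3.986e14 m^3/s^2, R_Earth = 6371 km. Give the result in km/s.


r = 6371.0 + 8015.373 = 14386.3730 km = 1.4386373e+07 m
v_esc = sqrt(2*mu/r) = sqrt(2*3.986e14 / 1.4386373e+07)
v_esc = 7444.0278 m/s = 7.4440 km/s

7.4440 km/s


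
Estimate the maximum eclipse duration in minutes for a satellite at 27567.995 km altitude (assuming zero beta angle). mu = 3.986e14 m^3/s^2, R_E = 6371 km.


r = 33938.9950 km
T = 1037.0709 min
Eclipse fraction = arcsin(R_E/r)/pi = arcsin(6371.0000/33938.9950)/pi
= arcsin(0.1877192)/pi = 0.06010949
Eclipse duration = 0.06010949 * 1037.0709 = 62.3378 min

62.3378 minutes


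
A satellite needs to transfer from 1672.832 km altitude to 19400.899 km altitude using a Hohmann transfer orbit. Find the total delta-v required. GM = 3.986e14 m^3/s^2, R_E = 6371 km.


r1 = 8043.8320 km = 8.043832e+06 m
r2 = 25771.8990 km = 2.5771899e+07 m
dv1 = sqrt(mu/r1)*(sqrt(2*r2/(r1+r2)) - 1) = 1651.4999 m/s
dv2 = sqrt(mu/r2)*(1 - sqrt(2*r1/(r1+r2))) = 1220.1619 m/s
total dv = |dv1| + |dv2| = 1651.4999 + 1220.1619 = 2871.6618 m/s = 2.8717 km/s

2.8717 km/s


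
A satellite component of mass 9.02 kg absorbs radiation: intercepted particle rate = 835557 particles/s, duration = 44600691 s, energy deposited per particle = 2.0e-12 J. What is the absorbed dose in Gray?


Total energy deposited = rate * time * E_per
  = 835557 * 44600691 * 2.0e-12 = 74.5328 J
Dose = E_total / mass = 74.5328 / 9.02
Dose = 8.2631 Gy

8.2631 Gy


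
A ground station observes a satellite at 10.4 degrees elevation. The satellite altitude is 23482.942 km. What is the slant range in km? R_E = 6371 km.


h = 23482.942 km, el = 10.4 deg
d = -R_E*sin(el) + sqrt((R_E*sin(el))^2 + 2*R_E*h + h^2)
d = -6371.0000*sin(0.1815142) + sqrt((6371.0000*0.1805191)^2 + 2*6371.0000*23482.942 + 23482.942^2)
d = 28038.7959 km

28038.7959 km


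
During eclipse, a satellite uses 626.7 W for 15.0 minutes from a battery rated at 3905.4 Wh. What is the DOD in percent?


E_used = P * t / 60 = 626.7 * 15.0 / 60 = 156.6750 Wh
DOD = E_used / E_total * 100 = 156.6750 / 3905.4 * 100
DOD = 4.0118 %

4.0118 %


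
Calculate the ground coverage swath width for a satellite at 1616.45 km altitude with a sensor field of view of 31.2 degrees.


FOV = 31.2 deg = 0.5445427 rad
swath = 2 * alt * tan(FOV/2) = 2 * 1616.45 * tan(0.2722714)
swath = 2 * 1616.45 * 0.279205
swath = 902.6419 km

902.6419 km


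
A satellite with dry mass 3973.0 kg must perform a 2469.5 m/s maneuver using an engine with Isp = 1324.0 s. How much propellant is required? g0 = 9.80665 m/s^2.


ve = Isp * g0 = 1324.0 * 9.80665 = 12984.004600 m/s
mass ratio = exp(dv/ve) = exp(2469.5/12984.004600) = 1.20948610
m_prop = m_dry * (mr - 1) = 3973.0 * (1.20948610 - 1)
m_prop = 832.2883 kg

832.2883 kg


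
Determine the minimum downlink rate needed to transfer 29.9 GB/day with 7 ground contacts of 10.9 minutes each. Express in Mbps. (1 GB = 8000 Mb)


total contact time = 7 * 10.9 * 60 = 4578.0000 s
data = 29.9 GB = 239200.0000 Mb
rate = 239200.0000 / 4578.0000 = 52.2499 Mbps

52.2499 Mbps


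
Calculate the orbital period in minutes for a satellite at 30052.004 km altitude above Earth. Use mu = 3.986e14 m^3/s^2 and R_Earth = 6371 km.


r = 36423.0040 km = 3.6423004e+07 m
T = 2*pi*sqrt(r^3/mu) = 2*pi*sqrt(4.832004e+22 / 3.986e14)
T = 69179.0930 s = 1152.9849 min

1152.9849 minutes


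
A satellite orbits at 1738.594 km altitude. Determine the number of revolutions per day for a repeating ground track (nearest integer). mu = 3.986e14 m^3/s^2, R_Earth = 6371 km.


r = 8.109594e+06 m
T = 2*pi*sqrt(r^3/mu) = 7267.9158 s = 121.1319 min
revs/day = 1440 / 121.1319 = 11.8879
Rounded: 12 revolutions per day

12 revolutions per day


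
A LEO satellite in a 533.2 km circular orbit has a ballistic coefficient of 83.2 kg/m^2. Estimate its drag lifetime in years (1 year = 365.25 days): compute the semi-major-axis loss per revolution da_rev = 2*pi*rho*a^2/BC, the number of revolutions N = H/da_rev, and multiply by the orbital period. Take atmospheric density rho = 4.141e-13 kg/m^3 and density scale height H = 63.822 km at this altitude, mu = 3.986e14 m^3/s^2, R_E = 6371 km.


a = R_E + alt = 6904.2000 km = 6.9042e+06 m
da_rev = 2*pi*rho*a^2/BC = 2*pi*4.141e-13*(6.9042e+06)^2/83.2 = 1.490694 m per revolution
N = H/da_rev = 63822.0000 m / 1.490694 m = 42813.6161 revolutions
P = 2*pi*sqrt(a^3/mu) = 5709.2790 s
lifetime = N*P = 42813.6161 * 5709.2790 = 2.4443488e+08 s = 2829.1074 days
years = 2829.1074 / 365.25 = 7.7457 years

7.7457 years


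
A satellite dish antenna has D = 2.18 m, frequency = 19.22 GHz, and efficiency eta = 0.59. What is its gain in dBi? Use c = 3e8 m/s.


lambda = c/f = 3e8 / 1.922e+10 = 0.01560874 m
G = eta*(pi*D/lambda)^2 = 0.59*(pi*2.18/0.01560874)^2
G = 113587.0973 (linear)
G = 10*log10(113587.0973) = 50.5533 dBi

50.5533 dBi


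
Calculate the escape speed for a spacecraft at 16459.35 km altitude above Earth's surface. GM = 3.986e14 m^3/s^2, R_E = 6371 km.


r = 6371.0 + 16459.35 = 22830.3500 km = 2.283035e+07 m
v_esc = sqrt(2*mu/r) = sqrt(2*3.986e14 / 2.283035e+07)
v_esc = 5909.1819 m/s = 5.9092 km/s

5.9092 km/s


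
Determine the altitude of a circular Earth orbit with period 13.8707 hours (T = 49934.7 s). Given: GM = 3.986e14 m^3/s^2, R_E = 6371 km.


T = 49934.7 s
r = (mu*T^2/(4*pi^2))^(1/3) = (3.986e14 * 49934.7^2 / (4*pi^2))^(1/3)
r = 2.9308538e+07 m = 29308.5376 km
alt = r - R_E = 29308.5376 - 6371 = 22937.5376 km

22937.5376 km


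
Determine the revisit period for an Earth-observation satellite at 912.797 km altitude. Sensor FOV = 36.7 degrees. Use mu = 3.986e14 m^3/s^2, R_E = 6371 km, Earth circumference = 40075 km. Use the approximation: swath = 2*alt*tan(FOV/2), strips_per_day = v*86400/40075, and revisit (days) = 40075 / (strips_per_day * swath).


swath = 2*912.797*tan(0.3202679) = 605.5254 km
v = sqrt(mu/r) = 7397.5810 m/s = 7.3976 km/s
strips/day = v*86400/40075 = 7.3976*86400/40075 = 15.9489
coverage/day = strips * swath = 15.9489 * 605.5254 = 9657.4461 km
revisit = 40075 / 9657.4461 = 4.1496 days

4.1496 days


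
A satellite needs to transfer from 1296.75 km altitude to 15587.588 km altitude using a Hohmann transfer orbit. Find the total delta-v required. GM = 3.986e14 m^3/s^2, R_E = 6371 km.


r1 = 7667.7500 km = 7.66775e+06 m
r2 = 21958.5880 km = 2.1958588e+07 m
dv1 = sqrt(mu/r1)*(sqrt(2*r2/(r1+r2)) - 1) = 1568.3598 m/s
dv2 = sqrt(mu/r2)*(1 - sqrt(2*r1/(r1+r2))) = 1195.2333 m/s
total dv = |dv1| + |dv2| = 1568.3598 + 1195.2333 = 2763.5931 m/s = 2.7636 km/s

2.7636 km/s


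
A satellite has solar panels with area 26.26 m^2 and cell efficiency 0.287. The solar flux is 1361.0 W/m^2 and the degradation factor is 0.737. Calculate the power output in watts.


P = area * eta * S * degradation
P = 26.26 * 0.287 * 1361.0 * 0.737
P = 7559.6594 W

7559.6594 W


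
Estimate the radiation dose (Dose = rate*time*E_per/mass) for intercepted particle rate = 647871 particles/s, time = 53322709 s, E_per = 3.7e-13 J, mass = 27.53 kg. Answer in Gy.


Total energy deposited = rate * time * E_per
  = 647871 * 53322709 * 3.7e-13 = 12.7821 J
Dose = E_total / mass = 12.7821 / 27.53
Dose = 0.4642974 Gy

0.4643 Gy


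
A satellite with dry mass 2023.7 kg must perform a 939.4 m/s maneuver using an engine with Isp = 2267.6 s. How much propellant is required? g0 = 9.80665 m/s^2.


ve = Isp * g0 = 2267.6 * 9.80665 = 22237.559540 m/s
mass ratio = exp(dv/ve) = exp(939.4/22237.559540) = 1.04314881
m_prop = m_dry * (mr - 1) = 2023.7 * (1.04314881 - 1)
m_prop = 87.3203 kg

87.3203 kg


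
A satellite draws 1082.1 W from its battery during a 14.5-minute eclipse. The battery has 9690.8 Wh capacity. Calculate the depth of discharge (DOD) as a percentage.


E_used = P * t / 60 = 1082.1 * 14.5 / 60 = 261.5075 Wh
DOD = E_used / E_total * 100 = 261.5075 / 9690.8 * 100
DOD = 2.6985 %

2.6985 %


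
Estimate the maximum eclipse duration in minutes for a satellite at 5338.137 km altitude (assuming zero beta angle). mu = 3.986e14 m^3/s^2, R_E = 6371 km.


r = 11709.1370 km
T = 210.1587 min
Eclipse fraction = arcsin(R_E/r)/pi = arcsin(6371.0000/11709.1370)/pi
= arcsin(0.544105)/pi = 0.1831307
Eclipse duration = 0.1831307 * 210.1587 = 38.4865 min

38.4865 minutes


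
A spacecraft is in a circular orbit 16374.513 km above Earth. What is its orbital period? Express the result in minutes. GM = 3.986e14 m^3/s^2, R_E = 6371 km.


r = 22745.5130 km = 2.2745513e+07 m
T = 2*pi*sqrt(r^3/mu) = 2*pi*sqrt(1.1767581e+22 / 3.986e14)
T = 34139.3168 s = 568.9886 min

568.9886 minutes


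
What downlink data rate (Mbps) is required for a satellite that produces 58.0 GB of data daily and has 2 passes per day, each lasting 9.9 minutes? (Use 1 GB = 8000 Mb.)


total contact time = 2 * 9.9 * 60 = 1188.0000 s
data = 58.0 GB = 464000.0000 Mb
rate = 464000.0000 / 1188.0000 = 390.5724 Mbps

390.5724 Mbps


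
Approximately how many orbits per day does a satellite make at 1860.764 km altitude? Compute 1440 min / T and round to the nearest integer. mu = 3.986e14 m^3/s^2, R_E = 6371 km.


r = 8.231764e+06 m
T = 2*pi*sqrt(r^3/mu) = 7432.7682 s = 123.8795 min
revs/day = 1440 / 123.8795 = 11.6242
Rounded: 12 revolutions per day

12 revolutions per day


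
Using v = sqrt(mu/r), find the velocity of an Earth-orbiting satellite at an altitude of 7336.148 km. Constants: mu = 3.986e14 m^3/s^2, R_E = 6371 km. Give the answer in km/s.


r = R_E + alt = 6371.0 + 7336.148 = 13707.1480 km = 1.3707148e+07 m
v = sqrt(mu/r) = sqrt(3.986e14 / 1.3707148e+07) = 5392.5614 m/s = 5.3926 km/s

5.3926 km/s


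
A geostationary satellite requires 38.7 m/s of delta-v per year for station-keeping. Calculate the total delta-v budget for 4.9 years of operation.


dV = rate * years = 38.7 * 4.9
dV = 189.6300 m/s

189.6300 m/s


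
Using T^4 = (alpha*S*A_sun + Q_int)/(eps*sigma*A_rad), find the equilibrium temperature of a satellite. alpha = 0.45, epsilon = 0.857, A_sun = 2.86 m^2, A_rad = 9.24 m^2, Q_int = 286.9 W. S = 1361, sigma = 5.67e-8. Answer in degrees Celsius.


Numerator = alpha*S*A_sun + Q_int = 0.45*1361*2.86 + 286.9 = 2038.5070 W
Denominator = eps*sigma*A_rad = 0.857*5.67e-8*9.24 = 4.4898916e-07 W/K^4
T^4 = 4.5402143e+09 K^4
T = 259.5787 K = -13.5713 C

-13.5713 degrees Celsius


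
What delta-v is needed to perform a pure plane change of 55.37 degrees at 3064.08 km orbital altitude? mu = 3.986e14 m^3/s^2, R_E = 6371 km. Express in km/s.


r = 9435.0800 km = 9.43508e+06 m
V = sqrt(mu/r) = 6499.7380 m/s
di = 55.37 deg = 0.9663888 rad
dV = 2*V*sin(di/2) = 2*6499.7380*sin(0.4831944)
dV = 6039.6896 m/s = 6.0397 km/s

6.0397 km/s


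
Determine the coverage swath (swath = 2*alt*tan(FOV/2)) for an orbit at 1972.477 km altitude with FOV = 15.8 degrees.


FOV = 15.8 deg = 0.275762 rad
swath = 2 * alt * tan(FOV/2) = 2 * 1972.477 * tan(0.137881)
swath = 2 * 1972.477 * 0.1387615
swath = 547.4076 km

547.4076 km


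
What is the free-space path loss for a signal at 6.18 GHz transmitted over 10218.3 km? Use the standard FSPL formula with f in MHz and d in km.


f = 6.18 GHz = 6180.0000 MHz
d = 10218.3 km
FSPL = 32.44 + 20*log10(6180.0000) + 20*log10(10218.3)
FSPL = 32.44 + 75.8198 + 80.1876
FSPL = 188.4473 dB

188.4473 dB


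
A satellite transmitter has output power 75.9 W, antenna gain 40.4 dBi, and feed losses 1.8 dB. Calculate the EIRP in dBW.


Pt = 75.9 W = 18.8024 dBW
EIRP = Pt_dBW + Gt - losses = 18.8024 + 40.4 - 1.8 = 57.4024 dBW

57.4024 dBW


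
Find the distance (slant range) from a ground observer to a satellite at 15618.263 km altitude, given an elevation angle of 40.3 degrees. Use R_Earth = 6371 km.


h = 15618.263 km, el = 40.3 deg
d = -R_E*sin(el) + sqrt((R_E*sin(el))^2 + 2*R_E*h + h^2)
d = -6371.0000*sin(0.7033677) + sqrt((6371.0000*0.6467898)^2 + 2*6371.0000*15618.263 + 15618.263^2)
d = 17325.0057 km

17325.0057 km


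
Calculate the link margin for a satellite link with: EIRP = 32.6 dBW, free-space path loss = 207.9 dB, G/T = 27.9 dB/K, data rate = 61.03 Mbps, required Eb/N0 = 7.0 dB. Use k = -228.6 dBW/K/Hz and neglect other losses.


C/N0 = EIRP - FSPL + G/T - k = 32.6 - 207.9 + 27.9 - (-228.6)
C/N0 = 81.2000 dB-Hz
R_b = 61.03 Mbps = 6.103e+07 bps -> 10*log10(R_b) = 77.8554 dB-Hz
Eb/N0 = C/N0 - 10*log10(R_b) = 81.2000 - 77.8554 = 3.3446 dB
Margin = Eb/N0 - Eb/N0_req = 3.3446 - 7.0 = -3.6554 dB (negative margin: link does not close)

-3.6554 dB


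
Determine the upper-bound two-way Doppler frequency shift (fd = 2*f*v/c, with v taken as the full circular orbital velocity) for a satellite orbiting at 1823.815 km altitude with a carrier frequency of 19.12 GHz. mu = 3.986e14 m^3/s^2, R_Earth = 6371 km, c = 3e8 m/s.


r = 8.194815e+06 m
v = sqrt(mu/r) = 6974.2750 m/s (worst-case radial velocity)
f = 19.12 GHz = 1.912e+10 Hz
fd = 2*f*v/c = 2*1.912e+10*6974.2750/3.0e+08
fd = 888987.5917 Hz

888987.5917 Hz


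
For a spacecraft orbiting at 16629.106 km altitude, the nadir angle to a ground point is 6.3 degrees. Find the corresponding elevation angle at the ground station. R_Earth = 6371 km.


r = R_E + alt = 23000.1060 km
Law of sines in the satellite / Earth-center / ground-point triangle:
  sin(nadir)/R_E = sin(90 + el)/r  =>  cos(el) = (r/R_E)*sin(nadir)
cos(el) = (23000.1060 / 6371.0000) * sin(6.3 deg) = 0.3961546
el = arccos(0.3961546) = 66.6620 deg
(Earth-central angle = 90 - nadir - el = 17.0380 deg)

66.6620 degrees


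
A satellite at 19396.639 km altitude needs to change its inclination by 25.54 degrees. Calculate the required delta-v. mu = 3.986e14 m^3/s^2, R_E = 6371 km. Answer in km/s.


r = 25767.6390 km = 2.5767639e+07 m
V = sqrt(mu/r) = 3933.0669 m/s
di = 25.54 deg = 0.4457571 rad
dV = 2*V*sin(di/2) = 2*3933.0669*sin(0.2228785)
dV = 1738.7135 m/s = 1.7387 km/s

1.7387 km/s


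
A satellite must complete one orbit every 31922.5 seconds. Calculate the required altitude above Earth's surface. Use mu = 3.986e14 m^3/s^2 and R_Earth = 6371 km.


T = 31922.5 s
r = (mu*T^2/(4*pi^2))^(1/3) = (3.986e14 * 31922.5^2 / (4*pi^2))^(1/3)
r = 2.1749893e+07 m = 21749.8926 km
alt = r - R_E = 21749.8926 - 6371 = 15378.8926 km

15378.8926 km


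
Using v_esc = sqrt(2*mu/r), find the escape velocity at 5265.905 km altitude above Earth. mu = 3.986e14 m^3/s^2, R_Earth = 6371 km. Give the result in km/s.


r = 6371.0 + 5265.905 = 11636.9050 km = 1.1636905e+07 m
v_esc = sqrt(2*mu/r) = sqrt(2*3.986e14 / 1.1636905e+07)
v_esc = 8276.8465 m/s = 8.2768 km/s

8.2768 km/s


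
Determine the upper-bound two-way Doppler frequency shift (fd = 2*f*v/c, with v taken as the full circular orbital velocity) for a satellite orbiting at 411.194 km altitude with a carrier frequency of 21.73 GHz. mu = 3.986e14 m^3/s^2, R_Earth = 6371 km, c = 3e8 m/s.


r = 6.782194e+06 m
v = sqrt(mu/r) = 7666.2600 m/s (worst-case radial velocity)
f = 21.73 GHz = 2.173e+10 Hz
fd = 2*f*v/c = 2*2.173e+10*7666.2600/3.0e+08
fd = 1.1105855e+06 Hz

1.1106e+06 Hz


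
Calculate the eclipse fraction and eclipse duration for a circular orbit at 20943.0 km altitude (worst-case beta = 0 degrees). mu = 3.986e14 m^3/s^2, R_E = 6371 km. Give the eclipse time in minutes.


r = 27314.0000 km
T = 748.7519 min
Eclipse fraction = arcsin(R_E/r)/pi = arcsin(6371.0000/27314.0000)/pi
= arcsin(0.2332503)/pi = 0.07493616
Eclipse duration = 0.07493616 * 748.7519 = 56.1086 min

56.1086 minutes


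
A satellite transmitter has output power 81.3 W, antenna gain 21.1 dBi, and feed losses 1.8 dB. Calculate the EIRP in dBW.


Pt = 81.3 W = 19.1009 dBW
EIRP = Pt_dBW + Gt - losses = 19.1009 + 21.1 - 1.8 = 38.4009 dBW

38.4009 dBW


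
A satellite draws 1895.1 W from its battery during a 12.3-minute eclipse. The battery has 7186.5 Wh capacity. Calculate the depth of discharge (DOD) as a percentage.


E_used = P * t / 60 = 1895.1 * 12.3 / 60 = 388.4955 Wh
DOD = E_used / E_total * 100 = 388.4955 / 7186.5 * 100
DOD = 5.4059 %

5.4059 %


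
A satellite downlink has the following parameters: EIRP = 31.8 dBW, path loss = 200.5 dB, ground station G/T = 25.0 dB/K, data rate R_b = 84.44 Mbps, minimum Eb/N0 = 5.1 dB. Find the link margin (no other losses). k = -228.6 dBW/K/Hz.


C/N0 = EIRP - FSPL + G/T - k = 31.8 - 200.5 + 25.0 - (-228.6)
C/N0 = 84.9000 dB-Hz
R_b = 84.44 Mbps = 8.444e+07 bps -> 10*log10(R_b) = 79.2655 dB-Hz
Eb/N0 = C/N0 - 10*log10(R_b) = 84.9000 - 79.2655 = 5.6345 dB
Margin = Eb/N0 - Eb/N0_req = 5.6345 - 5.1 = 0.5345178 dB (link closes)

0.5345 dB


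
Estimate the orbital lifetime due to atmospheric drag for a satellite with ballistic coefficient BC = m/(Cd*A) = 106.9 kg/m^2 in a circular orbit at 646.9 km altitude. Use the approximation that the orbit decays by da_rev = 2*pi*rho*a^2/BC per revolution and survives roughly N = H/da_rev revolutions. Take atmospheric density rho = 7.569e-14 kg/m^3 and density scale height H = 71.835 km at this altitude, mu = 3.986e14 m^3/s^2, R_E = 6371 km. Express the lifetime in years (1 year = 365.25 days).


a = R_E + alt = 7017.9000 km = 7.0179e+06 m
da_rev = 2*pi*rho*a^2/BC = 2*pi*7.569e-14*(7.0179e+06)^2/106.9 = 0.219106378 m per revolution
N = H/da_rev = 71835.0000 m / 0.219106378 m = 327854.4454 revolutions
P = 2*pi*sqrt(a^3/mu) = 5850.8907 s
lifetime = N*P = 327854.4454 * 5850.8907 = 1.9182405e+09 s = 22201.8579 days
years = 22201.8579 / 365.25 = 60.7854 years

60.7854 years


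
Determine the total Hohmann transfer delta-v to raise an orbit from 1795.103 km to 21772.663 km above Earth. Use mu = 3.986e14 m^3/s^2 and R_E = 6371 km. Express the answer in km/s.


r1 = 8166.1030 km = 8.166103e+06 m
r2 = 28143.6630 km = 2.8143663e+07 m
dv1 = sqrt(mu/r1)*(sqrt(2*r2/(r1+r2)) - 1) = 1712.1840 m/s
dv2 = sqrt(mu/r2)*(1 - sqrt(2*r1/(r1+r2))) = 1239.3841 m/s
total dv = |dv1| + |dv2| = 1712.1840 + 1239.3841 = 2951.5681 m/s = 2.9516 km/s

2.9516 km/s


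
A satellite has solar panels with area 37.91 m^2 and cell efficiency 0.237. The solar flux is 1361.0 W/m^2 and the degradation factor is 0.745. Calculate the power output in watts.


P = area * eta * S * degradation
P = 37.91 * 0.237 * 1361.0 * 0.745
P = 9109.9612 W

9109.9612 W


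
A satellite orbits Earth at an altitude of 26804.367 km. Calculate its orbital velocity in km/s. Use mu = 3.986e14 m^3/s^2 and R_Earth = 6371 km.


r = R_E + alt = 6371.0 + 26804.367 = 33175.3670 km = 3.3175367e+07 m
v = sqrt(mu/r) = sqrt(3.986e14 / 3.3175367e+07) = 3466.2572 m/s = 3.4663 km/s

3.4663 km/s


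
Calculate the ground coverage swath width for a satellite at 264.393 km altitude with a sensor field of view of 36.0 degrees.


FOV = 36.0 deg = 0.6283185 rad
swath = 2 * alt * tan(FOV/2) = 2 * 264.393 * tan(0.3141593)
swath = 2 * 264.393 * 0.3249197
swath = 171.8130 km

171.8130 km


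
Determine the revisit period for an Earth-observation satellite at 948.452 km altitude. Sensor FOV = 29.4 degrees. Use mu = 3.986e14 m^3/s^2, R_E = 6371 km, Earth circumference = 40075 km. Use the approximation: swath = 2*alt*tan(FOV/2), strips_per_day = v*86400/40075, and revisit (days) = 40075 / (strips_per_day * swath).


swath = 2*948.452*tan(0.2565634) = 497.6434 km
v = sqrt(mu/r) = 7379.5412 m/s = 7.3795 km/s
strips/day = v*86400/40075 = 7.3795*86400/40075 = 15.9100
coverage/day = strips * swath = 15.9100 * 497.6434 = 7917.4962 km
revisit = 40075 / 7917.4962 = 5.0616 days

5.0616 days


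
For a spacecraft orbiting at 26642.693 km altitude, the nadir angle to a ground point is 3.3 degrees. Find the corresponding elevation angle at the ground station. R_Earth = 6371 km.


r = R_E + alt = 33013.6930 km
Law of sines in the satellite / Earth-center / ground-point triangle:
  sin(nadir)/R_E = sin(90 + el)/r  =>  cos(el) = (r/R_E)*sin(nadir)
cos(el) = (33013.6930 / 6371.0000) * sin(3.3 deg) = 0.2982893
el = arccos(0.2982893) = 72.6451 deg
(Earth-central angle = 90 - nadir - el = 14.0549 deg)

72.6451 degrees


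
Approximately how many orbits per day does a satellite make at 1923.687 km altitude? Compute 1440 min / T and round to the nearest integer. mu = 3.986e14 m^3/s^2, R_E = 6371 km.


r = 8.294687e+06 m
T = 2*pi*sqrt(r^3/mu) = 7518.1541 s = 125.3026 min
revs/day = 1440 / 125.3026 = 11.4922
Rounded: 11 revolutions per day

11 revolutions per day


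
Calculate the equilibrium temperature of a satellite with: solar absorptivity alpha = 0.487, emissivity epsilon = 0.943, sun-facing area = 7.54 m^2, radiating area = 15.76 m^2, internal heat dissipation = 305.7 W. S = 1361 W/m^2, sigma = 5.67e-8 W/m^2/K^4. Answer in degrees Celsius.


Numerator = alpha*S*A_sun + Q_int = 0.487*1361*7.54 + 305.7 = 5303.2648 W
Denominator = eps*sigma*A_rad = 0.943*5.67e-8*15.76 = 8.4265726e-07 W/K^4
T^4 = 6.2935016e+09 K^4
T = 281.6586 K = 8.5086 C

8.5086 degrees Celsius


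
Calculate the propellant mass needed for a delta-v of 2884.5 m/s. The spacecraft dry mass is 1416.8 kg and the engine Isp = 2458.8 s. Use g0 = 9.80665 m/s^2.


ve = Isp * g0 = 2458.8 * 9.80665 = 24112.591020 m/s
mass ratio = exp(dv/ve) = exp(2884.5/24112.591020) = 1.12707558
m_prop = m_dry * (mr - 1) = 1416.8 * (1.12707558 - 1)
m_prop = 180.0407 kg

180.0407 kg


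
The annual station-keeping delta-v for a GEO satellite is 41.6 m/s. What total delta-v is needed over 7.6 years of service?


dV = rate * years = 41.6 * 7.6
dV = 316.1600 m/s

316.1600 m/s


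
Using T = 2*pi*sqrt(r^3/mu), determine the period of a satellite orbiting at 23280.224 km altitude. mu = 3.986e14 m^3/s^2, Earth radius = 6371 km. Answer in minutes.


r = 29651.2240 km = 2.9651224e+07 m
T = 2*pi*sqrt(r^3/mu) = 2*pi*sqrt(2.606921e+22 / 3.986e14)
T = 50813.0378 s = 846.8840 min

846.8840 minutes


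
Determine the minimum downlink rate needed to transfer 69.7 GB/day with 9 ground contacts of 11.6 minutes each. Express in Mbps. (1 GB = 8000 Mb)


total contact time = 9 * 11.6 * 60 = 6264.0000 s
data = 69.7 GB = 557600.0000 Mb
rate = 557600.0000 / 6264.0000 = 89.0166 Mbps

89.0166 Mbps


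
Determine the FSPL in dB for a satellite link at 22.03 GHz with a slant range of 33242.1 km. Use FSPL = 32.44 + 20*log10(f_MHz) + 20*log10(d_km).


f = 22.03 GHz = 22030.0000 MHz
d = 33242.1 km
FSPL = 32.44 + 20*log10(22030.0000) + 20*log10(33242.1)
FSPL = 32.44 + 86.8603 + 90.4338
FSPL = 209.7341 dB

209.7341 dB


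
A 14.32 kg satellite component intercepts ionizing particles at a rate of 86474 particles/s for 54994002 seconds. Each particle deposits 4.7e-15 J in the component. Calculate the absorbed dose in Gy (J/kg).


Total energy deposited = rate * time * E_per
  = 86474 * 54994002 * 4.7e-15 = 0.02235109 J
Dose = E_total / mass = 0.02235109 / 14.32
Dose = 0.00156083 Gy

0.0016 Gy


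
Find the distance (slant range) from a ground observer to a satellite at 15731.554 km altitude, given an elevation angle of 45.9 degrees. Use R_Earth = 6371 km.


h = 15731.554 km, el = 45.9 deg
d = -R_E*sin(el) + sqrt((R_E*sin(el))^2 + 2*R_E*h + h^2)
d = -6371.0000*sin(0.8011061) + sqrt((6371.0000*0.7181263)^2 + 2*6371.0000*15731.554 + 15731.554^2)
d = 17078.1208 km

17078.1208 km


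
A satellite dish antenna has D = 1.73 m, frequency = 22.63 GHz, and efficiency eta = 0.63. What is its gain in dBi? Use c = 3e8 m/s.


lambda = c/f = 3e8 / 2.263e+10 = 0.01325674 m
G = eta*(pi*D/lambda)^2 = 0.63*(pi*1.73/0.01325674)^2
G = 105891.0122 (linear)
G = 10*log10(105891.0122) = 50.2486 dBi

50.2486 dBi


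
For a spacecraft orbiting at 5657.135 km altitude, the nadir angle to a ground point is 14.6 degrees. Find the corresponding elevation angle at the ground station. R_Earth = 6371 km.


r = R_E + alt = 12028.1350 km
Law of sines in the satellite / Earth-center / ground-point triangle:
  sin(nadir)/R_E = sin(90 + el)/r  =>  cos(el) = (r/R_E)*sin(nadir)
cos(el) = (12028.1350 / 6371.0000) * sin(14.6 deg) = 0.4758946
el = arccos(0.4758946) = 61.5824 deg
(Earth-central angle = 90 - nadir - el = 13.8176 deg)

61.5824 degrees


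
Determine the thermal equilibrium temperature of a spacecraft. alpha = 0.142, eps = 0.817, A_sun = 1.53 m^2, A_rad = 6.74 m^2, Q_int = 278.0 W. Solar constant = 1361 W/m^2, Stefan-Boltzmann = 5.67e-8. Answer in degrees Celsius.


Numerator = alpha*S*A_sun + Q_int = 0.142*1361*1.53 + 278.0 = 573.6909 W
Denominator = eps*sigma*A_rad = 0.817*5.67e-8*6.74 = 3.1222309e-07 W/K^4
T^4 = 1.837439e+09 K^4
T = 207.0395 K = -66.1105 C

-66.1105 degrees Celsius


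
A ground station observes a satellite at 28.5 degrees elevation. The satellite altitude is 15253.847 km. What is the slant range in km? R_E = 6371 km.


h = 15253.847 km, el = 28.5 deg
d = -R_E*sin(el) + sqrt((R_E*sin(el))^2 + 2*R_E*h + h^2)
d = -6371.0000*sin(0.4974188) + sqrt((6371.0000*0.4771588)^2 + 2*6371.0000*15253.847 + 15253.847^2)
d = 17847.4780 km

17847.4780 km


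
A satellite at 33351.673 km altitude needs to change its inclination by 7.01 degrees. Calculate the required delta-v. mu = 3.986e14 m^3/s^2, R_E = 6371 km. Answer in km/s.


r = 39722.6730 km = 3.9722673e+07 m
V = sqrt(mu/r) = 3167.7392 m/s
di = 7.01 deg = 0.1223476 rad
dV = 2*V*sin(di/2) = 2*3167.7392*sin(0.06117379)
dV = 387.3235 m/s = 0.3873235 km/s

0.3873 km/s


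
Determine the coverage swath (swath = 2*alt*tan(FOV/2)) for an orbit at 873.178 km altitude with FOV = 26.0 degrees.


FOV = 26.0 deg = 0.4537856 rad
swath = 2 * alt * tan(FOV/2) = 2 * 873.178 * tan(0.2268928)
swath = 2 * 873.178 * 0.2308682
swath = 403.1781 km

403.1781 km


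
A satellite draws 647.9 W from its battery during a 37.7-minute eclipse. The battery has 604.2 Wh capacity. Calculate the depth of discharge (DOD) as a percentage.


E_used = P * t / 60 = 647.9 * 37.7 / 60 = 407.0972 Wh
DOD = E_used / E_total * 100 = 407.0972 / 604.2 * 100
DOD = 67.3779 %

67.3779 %


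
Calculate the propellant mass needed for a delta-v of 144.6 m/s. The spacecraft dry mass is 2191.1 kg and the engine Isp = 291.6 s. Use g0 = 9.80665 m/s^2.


ve = Isp * g0 = 291.6 * 9.80665 = 2859.619140 m/s
mass ratio = exp(dv/ve) = exp(144.6/2859.619140) = 1.05186647
m_prop = m_dry * (mr - 1) = 2191.1 * (1.05186647 - 1)
m_prop = 113.6446 kg

113.6446 kg


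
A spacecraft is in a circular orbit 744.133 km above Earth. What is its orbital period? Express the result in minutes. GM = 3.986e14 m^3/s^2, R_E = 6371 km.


r = 7115.1330 km = 7.115133e+06 m
T = 2*pi*sqrt(r^3/mu) = 2*pi*sqrt(3.6020444e+20 / 3.986e14)
T = 5972.9070 s = 99.5485 min

99.5485 minutes


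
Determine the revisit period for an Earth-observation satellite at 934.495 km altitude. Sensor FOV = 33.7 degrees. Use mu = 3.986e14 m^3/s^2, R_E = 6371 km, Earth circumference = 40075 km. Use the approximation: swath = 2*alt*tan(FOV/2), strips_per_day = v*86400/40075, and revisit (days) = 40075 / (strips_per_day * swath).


swath = 2*934.495*tan(0.294088) = 566.0615 km
v = sqrt(mu/r) = 7386.5871 m/s = 7.3866 km/s
strips/day = v*86400/40075 = 7.3866*86400/40075 = 15.9252
coverage/day = strips * swath = 15.9252 * 566.0615 = 9014.6246 km
revisit = 40075 / 9014.6246 = 4.4456 days

4.4456 days


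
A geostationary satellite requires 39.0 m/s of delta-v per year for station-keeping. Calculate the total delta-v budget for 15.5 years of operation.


dV = rate * years = 39.0 * 15.5
dV = 604.5000 m/s

604.5000 m/s


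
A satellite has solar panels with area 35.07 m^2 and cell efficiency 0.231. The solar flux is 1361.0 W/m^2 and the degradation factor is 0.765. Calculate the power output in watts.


P = area * eta * S * degradation
P = 35.07 * 0.231 * 1361.0 * 0.765
P = 8434.6547 W

8434.6547 W


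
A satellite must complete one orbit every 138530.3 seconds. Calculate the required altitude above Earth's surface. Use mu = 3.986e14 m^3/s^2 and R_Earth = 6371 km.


T = 138530.3 s
r = (mu*T^2/(4*pi^2))^(1/3) = (3.986e14 * 138530.3^2 / (4*pi^2))^(1/3)
r = 5.7865854e+07 m = 57865.8543 km
alt = r - R_E = 57865.8543 - 6371 = 51494.8543 km

51494.8543 km


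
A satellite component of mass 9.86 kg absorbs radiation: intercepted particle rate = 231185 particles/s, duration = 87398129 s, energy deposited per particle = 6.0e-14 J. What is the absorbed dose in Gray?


Total energy deposited = rate * time * E_per
  = 231185 * 87398129 * 6.0e-14 = 1.2123 J
Dose = E_total / mass = 1.2123 / 9.86
Dose = 0.1229521 Gy

0.1230 Gy


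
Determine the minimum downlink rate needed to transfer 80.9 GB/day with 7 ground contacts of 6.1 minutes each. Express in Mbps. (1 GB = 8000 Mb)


total contact time = 7 * 6.1 * 60 = 2562.0000 s
data = 80.9 GB = 647200.0000 Mb
rate = 647200.0000 / 2562.0000 = 252.6151 Mbps

252.6151 Mbps


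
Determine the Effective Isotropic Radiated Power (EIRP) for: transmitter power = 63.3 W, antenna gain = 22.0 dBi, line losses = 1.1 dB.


Pt = 63.3 W = 18.0140 dBW
EIRP = Pt_dBW + Gt - losses = 18.0140 + 22.0 - 1.1 = 38.9140 dBW

38.9140 dBW


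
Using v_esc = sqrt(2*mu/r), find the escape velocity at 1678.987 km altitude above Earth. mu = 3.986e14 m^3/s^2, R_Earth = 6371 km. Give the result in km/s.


r = 6371.0 + 1678.987 = 8049.9870 km = 8.049987e+06 m
v_esc = sqrt(2*mu/r) = sqrt(2*3.986e14 / 8.049987e+06)
v_esc = 9951.4429 m/s = 9.9514 km/s

9.9514 km/s


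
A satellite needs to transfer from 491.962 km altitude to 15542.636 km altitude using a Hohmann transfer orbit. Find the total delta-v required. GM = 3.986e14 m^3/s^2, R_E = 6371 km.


r1 = 6862.9620 km = 6.862962e+06 m
r2 = 21913.6360 km = 2.1913636e+07 m
dv1 = sqrt(mu/r1)*(sqrt(2*r2/(r1+r2)) - 1) = 1784.1261 m/s
dv2 = sqrt(mu/r2)*(1 - sqrt(2*r1/(r1+r2))) = 1319.4017 m/s
total dv = |dv1| + |dv2| = 1784.1261 + 1319.4017 = 3103.5279 m/s = 3.1035 km/s

3.1035 km/s


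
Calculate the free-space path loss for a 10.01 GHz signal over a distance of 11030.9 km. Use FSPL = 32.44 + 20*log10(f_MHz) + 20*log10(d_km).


f = 10.01 GHz = 10010.0000 MHz
d = 11030.9 km
FSPL = 32.44 + 20*log10(10010.0000) + 20*log10(11030.9)
FSPL = 32.44 + 80.0087 + 80.8522
FSPL = 193.3009 dB

193.3009 dB


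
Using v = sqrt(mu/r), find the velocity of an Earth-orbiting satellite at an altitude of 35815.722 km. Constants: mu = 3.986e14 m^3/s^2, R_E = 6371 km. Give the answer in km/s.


r = R_E + alt = 6371.0 + 35815.722 = 42186.7220 km = 4.2186722e+07 m
v = sqrt(mu/r) = sqrt(3.986e14 / 4.2186722e+07) = 3073.8365 m/s = 3.0738 km/s

3.0738 km/s


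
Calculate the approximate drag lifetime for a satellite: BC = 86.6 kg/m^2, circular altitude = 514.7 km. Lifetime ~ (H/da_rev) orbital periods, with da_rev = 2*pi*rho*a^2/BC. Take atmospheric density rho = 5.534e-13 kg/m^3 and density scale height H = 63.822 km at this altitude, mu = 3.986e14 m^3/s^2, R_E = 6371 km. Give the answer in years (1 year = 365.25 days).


a = R_E + alt = 6885.7000 km = 6.8857e+06 m
da_rev = 2*pi*rho*a^2/BC = 2*pi*5.534e-13*(6.8857e+06)^2/86.6 = 1.903695 m per revolution
N = H/da_rev = 63822.0000 m / 1.903695 m = 33525.3317 revolutions
P = 2*pi*sqrt(a^3/mu) = 5686.3471 s
lifetime = N*P = 33525.3317 * 5686.3471 = 1.9063667e+08 s = 2206.4430 days
years = 2206.4430 / 365.25 = 6.0409 years

6.0409 years


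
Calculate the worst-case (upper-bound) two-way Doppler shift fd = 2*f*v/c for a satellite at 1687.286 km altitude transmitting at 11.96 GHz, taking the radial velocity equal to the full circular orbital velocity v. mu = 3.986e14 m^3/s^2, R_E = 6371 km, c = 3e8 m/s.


r = 8.058286e+06 m
v = sqrt(mu/r) = 7033.1084 m/s (worst-case radial velocity)
f = 11.96 GHz = 1.196e+10 Hz
fd = 2*f*v/c = 2*1.196e+10*7033.1084/3.0e+08
fd = 560773.1732 Hz

560773.1732 Hz


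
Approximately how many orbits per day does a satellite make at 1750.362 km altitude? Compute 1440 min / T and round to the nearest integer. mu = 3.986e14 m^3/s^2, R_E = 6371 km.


r = 8.121362e+06 m
T = 2*pi*sqrt(r^3/mu) = 7283.7415 s = 121.3957 min
revs/day = 1440 / 121.3957 = 11.8620
Rounded: 12 revolutions per day

12 revolutions per day


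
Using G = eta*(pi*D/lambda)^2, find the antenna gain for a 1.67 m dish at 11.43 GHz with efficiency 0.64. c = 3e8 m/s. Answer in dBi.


lambda = c/f = 3e8 / 1.143e+10 = 0.02624672 m
G = eta*(pi*D/lambda)^2 = 0.64*(pi*1.67/0.02624672)^2
G = 25571.8774 (linear)
G = 10*log10(25571.8774) = 44.0776 dBi

44.0776 dBi


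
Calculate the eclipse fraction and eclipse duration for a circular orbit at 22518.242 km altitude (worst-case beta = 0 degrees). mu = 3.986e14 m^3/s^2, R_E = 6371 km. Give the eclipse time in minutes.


r = 28889.2420 km
T = 814.4496 min
Eclipse fraction = arcsin(R_E/r)/pi = arcsin(6371.0000/28889.2420)/pi
= arcsin(0.2205319)/pi = 0.07077932
Eclipse duration = 0.07077932 * 814.4496 = 57.6462 min

57.6462 minutes


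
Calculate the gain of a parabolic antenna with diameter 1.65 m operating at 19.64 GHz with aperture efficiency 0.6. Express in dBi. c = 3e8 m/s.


lambda = c/f = 3e8 / 1.964e+10 = 0.01527495 m
G = eta*(pi*D/lambda)^2 = 0.6*(pi*1.65/0.01527495)^2
G = 69097.0238 (linear)
G = 10*log10(69097.0238) = 48.3946 dBi

48.3946 dBi
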